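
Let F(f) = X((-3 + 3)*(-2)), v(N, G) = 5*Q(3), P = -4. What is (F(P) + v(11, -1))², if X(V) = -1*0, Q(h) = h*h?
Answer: 2025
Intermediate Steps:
Q(h) = h²
v(N, G) = 45 (v(N, G) = 5*3² = 5*9 = 45)
X(V) = 0
F(f) = 0
(F(P) + v(11, -1))² = (0 + 45)² = 45² = 2025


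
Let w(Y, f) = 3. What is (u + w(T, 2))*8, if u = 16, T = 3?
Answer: 152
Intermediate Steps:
(u + w(T, 2))*8 = (16 + 3)*8 = 19*8 = 152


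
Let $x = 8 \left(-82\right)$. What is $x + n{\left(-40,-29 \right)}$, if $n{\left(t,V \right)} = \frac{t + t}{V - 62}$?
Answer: $- \frac{59616}{91} \approx -655.12$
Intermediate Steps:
$x = -656$
$n{\left(t,V \right)} = \frac{2 t}{-62 + V}$
$x + n{\left(-40,-29 \right)} = -656 + 2 \left(-40\right) \frac{1}{-62 - 29} = -656 + 2 \left(-40\right) \frac{1}{-91} = -656 + 2 \left(-40\right) \left(- \frac{1}{91}\right) = -656 + \frac{80}{91} = - \frac{59616}{91}$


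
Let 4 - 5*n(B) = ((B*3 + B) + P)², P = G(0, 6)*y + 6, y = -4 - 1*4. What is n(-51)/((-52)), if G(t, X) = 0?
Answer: 1960/13 ≈ 150.77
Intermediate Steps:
y = -8 (y = -4 - 4 = -8)
P = 6 (P = 0*(-8) + 6 = 0 + 6 = 6)
n(B) = ⅘ - (6 + 4*B)²/5 (n(B) = ⅘ - ((B*3 + B) + 6)²/5 = ⅘ - ((3*B + B) + 6)²/5 = ⅘ - (4*B + 6)²/5 = ⅘ - (6 + 4*B)²/5)
n(-51)/((-52)) = (⅘ - 4*(3 + 2*(-51))²/5)/((-52)) = (⅘ - 4*(3 - 102)²/5)/((-26*2)) = (⅘ - ⅘*(-99)²)/(-52) = (⅘ - ⅘*9801)*(-1/52) = (⅘ - 39204/5)*(-1/52) = -7840*(-1/52) = 1960/13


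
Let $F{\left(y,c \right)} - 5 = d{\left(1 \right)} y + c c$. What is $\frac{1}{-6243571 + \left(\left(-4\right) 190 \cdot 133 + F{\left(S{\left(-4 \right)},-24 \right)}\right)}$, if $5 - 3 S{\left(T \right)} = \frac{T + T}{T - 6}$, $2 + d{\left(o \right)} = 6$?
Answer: $- \frac{5}{31720322} \approx -1.5763 \cdot 10^{-7}$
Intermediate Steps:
$d{\left(o \right)} = 4$ ($d{\left(o \right)} = -2 + 6 = 4$)
$S{\left(T \right)} = \frac{5}{3} - \frac{2 T}{3 \left(-6 + T\right)}$ ($S{\left(T \right)} = \frac{5}{3} - \frac{\left(T + T\right) \frac{1}{T - 6}}{3} = \frac{5}{3} - \frac{2 T \frac{1}{-6 + T}}{3} = \frac{5}{3} - \frac{2 T}{3 \left(-6 + T\right)}$)
$F{\left(y,c \right)} = 5 + c^{2} + 4 y$ ($F{\left(y,c \right)} = 5 + \left(4 y + c c\right) = 5 + \left(4 y + c^{2}\right) = 5 + \left(c^{2} + 4 y\right) = 5 + c^{2} + 4 y$)
$\frac{1}{-6243571 + \left(\left(-4\right) 190 \cdot 133 + F{\left(S{\left(-4 \right)},-24 \right)}\right)} = \frac{1}{-6243571 + \left(\left(-4\right) 190 \cdot 133 + \left(5 + \left(-24\right)^{2} + 4 \frac{-10 - 4}{-6 - 4}\right)\right)} = \frac{1}{-6243571 - \left(100499 - 4 \frac{1}{-10} \left(-14\right)\right)} = \frac{1}{-6243571 - \left(100499 - \left(- \frac{2}{5}\right) \left(-14\right)\right)} = \frac{1}{-6243571 + \left(-101080 + \left(5 + 576 + 4 \cdot \frac{7}{5}\right)\right)} = \frac{1}{-6243571 + \left(-101080 + \left(5 + 576 + \frac{28}{5}\right)\right)} = \frac{1}{-6243571 + \left(-101080 + \frac{2933}{5}\right)} = \frac{1}{-6243571 - \frac{502467}{5}} = \frac{1}{- \frac{31720322}{5}} = - \frac{5}{31720322}$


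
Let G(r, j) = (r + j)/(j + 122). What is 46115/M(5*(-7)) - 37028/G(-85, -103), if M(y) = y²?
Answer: 43524816/11515 ≈ 3779.8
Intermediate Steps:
G(r, j) = (j + r)/(122 + j)
46115/M(5*(-7)) - 37028/G(-85, -103) = 46115/((5*(-7))²) - 37028*(122 - 103)/(-103 - 85) = 46115/((-35)²) - 37028/(-188/19) = 46115/1225 - 37028/((1/19)*(-188)) = 46115*(1/1225) - 37028/(-188/19) = 9223/245 - 37028*(-19/188) = 9223/245 + 175883/47 = 43524816/11515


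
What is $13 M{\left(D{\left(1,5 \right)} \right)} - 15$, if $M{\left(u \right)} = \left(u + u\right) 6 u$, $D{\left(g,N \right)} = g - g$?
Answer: $-15$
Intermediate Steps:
$D{\left(g,N \right)} = 0$
$M{\left(u \right)} = 12 u^{2}$ ($M{\left(u \right)} = 2 u 6 u = 12 u u = 12 u^{2}$)
$13 M{\left(D{\left(1,5 \right)} \right)} - 15 = 13 \cdot 12 \cdot 0^{2} - 15 = 13 \cdot 12 \cdot 0 - 15 = 13 \cdot 0 - 15 = 0 - 15 = -15$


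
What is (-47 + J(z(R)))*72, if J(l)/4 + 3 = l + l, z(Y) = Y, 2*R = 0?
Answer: -4248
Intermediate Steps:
R = 0 (R = (½)*0 = 0)
J(l) = -12 + 8*l (J(l) = -12 + 4*(l + l) = -12 + 4*(2*l) = -12 + 8*l)
(-47 + J(z(R)))*72 = (-47 + (-12 + 8*0))*72 = (-47 + (-12 + 0))*72 = (-47 - 12)*72 = -59*72 = -4248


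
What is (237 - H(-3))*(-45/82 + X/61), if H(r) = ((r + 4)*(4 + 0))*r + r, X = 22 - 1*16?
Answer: -283878/2501 ≈ -113.51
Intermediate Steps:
X = 6 (X = 22 - 16 = 6)
H(r) = r + r*(16 + 4*r) (H(r) = ((4 + r)*4)*r + r = (16 + 4*r)*r + r = r*(16 + 4*r) + r = r + r*(16 + 4*r))
(237 - H(-3))*(-45/82 + X/61) = (237 - (-3)*(17 + 4*(-3)))*(-45/82 + 6/61) = (237 - (-3)*(17 - 12))*(-45*1/82 + 6*(1/61)) = (237 - (-3)*5)*(-45/82 + 6/61) = (237 - 1*(-15))*(-2253/5002) = (237 + 15)*(-2253/5002) = 252*(-2253/5002) = -283878/2501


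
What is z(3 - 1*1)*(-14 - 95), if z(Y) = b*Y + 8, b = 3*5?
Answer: -4142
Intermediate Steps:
b = 15
z(Y) = 8 + 15*Y (z(Y) = 15*Y + 8 = 8 + 15*Y)
z(3 - 1*1)*(-14 - 95) = (8 + 15*(3 - 1*1))*(-14 - 95) = (8 + 15*(3 - 1))*(-109) = (8 + 15*2)*(-109) = (8 + 30)*(-109) = 38*(-109) = -4142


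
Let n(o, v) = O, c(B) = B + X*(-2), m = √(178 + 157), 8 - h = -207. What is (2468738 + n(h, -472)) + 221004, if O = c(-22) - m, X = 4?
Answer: 2689712 - √335 ≈ 2.6897e+6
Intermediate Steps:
h = 215 (h = 8 - 1*(-207) = 8 + 207 = 215)
m = √335 ≈ 18.303
c(B) = -8 + B (c(B) = B + 4*(-2) = B - 8 = -8 + B)
O = -30 - √335 (O = (-8 - 22) - √335 = -30 - √335 ≈ -48.303)
n(o, v) = -30 - √335
(2468738 + n(h, -472)) + 221004 = (2468738 + (-30 - √335)) + 221004 = (2468708 - √335) + 221004 = 2689712 - √335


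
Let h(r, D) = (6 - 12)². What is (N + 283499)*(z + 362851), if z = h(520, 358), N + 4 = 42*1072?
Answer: 119215274353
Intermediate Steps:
N = 45020 (N = -4 + 42*1072 = -4 + 45024 = 45020)
h(r, D) = 36 (h(r, D) = (-6)² = 36)
z = 36
(N + 283499)*(z + 362851) = (45020 + 283499)*(36 + 362851) = 328519*362887 = 119215274353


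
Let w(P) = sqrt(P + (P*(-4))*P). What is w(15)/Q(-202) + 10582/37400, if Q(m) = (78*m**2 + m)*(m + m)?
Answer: 481/1700 - I*sqrt(885)/1285734040 ≈ 0.28294 - 2.3138e-8*I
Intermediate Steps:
Q(m) = 2*m*(m + 78*m**2) (Q(m) = (m + 78*m**2)*(2*m) = 2*m*(m + 78*m**2))
w(P) = sqrt(P - 4*P**2) (w(P) = sqrt(P + (-4*P)*P) = sqrt(P - 4*P**2))
w(15)/Q(-202) + 10582/37400 = sqrt(15*(1 - 4*15))/(((-202)**2*(2 + 156*(-202)))) + 10582/37400 = sqrt(15*(1 - 60))/((40804*(2 - 31512))) + 10582*(1/37400) = sqrt(15*(-59))/((40804*(-31510))) + 481/1700 = sqrt(-885)/(-1285734040) + 481/1700 = (I*sqrt(885))*(-1/1285734040) + 481/1700 = -I*sqrt(885)/1285734040 + 481/1700 = 481/1700 - I*sqrt(885)/1285734040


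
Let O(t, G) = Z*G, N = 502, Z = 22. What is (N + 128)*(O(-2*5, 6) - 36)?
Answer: 60480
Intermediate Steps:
O(t, G) = 22*G
(N + 128)*(O(-2*5, 6) - 36) = (502 + 128)*(22*6 - 36) = 630*(132 - 36) = 630*96 = 60480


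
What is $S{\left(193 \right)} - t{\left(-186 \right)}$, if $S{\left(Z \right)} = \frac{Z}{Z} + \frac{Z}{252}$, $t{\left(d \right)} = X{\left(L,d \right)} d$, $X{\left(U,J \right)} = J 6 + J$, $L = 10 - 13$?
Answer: $- \frac{61026899}{252} \approx -2.4217 \cdot 10^{5}$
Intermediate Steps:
$L = -3$ ($L = 10 - 13 = -3$)
$X{\left(U,J \right)} = 7 J$ ($X{\left(U,J \right)} = 6 J + J = 7 J$)
$t{\left(d \right)} = 7 d^{2}$ ($t{\left(d \right)} = 7 d d = 7 d^{2}$)
$S{\left(Z \right)} = 1 + \frac{Z}{252}$ ($S{\left(Z \right)} = 1 + Z \frac{1}{252} = 1 + \frac{Z}{252}$)
$S{\left(193 \right)} - t{\left(-186 \right)} = \left(1 + \frac{1}{252} \cdot 193\right) - 7 \left(-186\right)^{2} = \left(1 + \frac{193}{252}\right) - 7 \cdot 34596 = \frac{445}{252} - 242172 = - \frac{61026899}{252}$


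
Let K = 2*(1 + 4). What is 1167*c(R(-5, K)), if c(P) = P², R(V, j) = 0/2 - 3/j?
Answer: 10503/100 ≈ 105.03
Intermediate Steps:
K = 10 (K = 2*5 = 10)
R(V, j) = -3/j (R(V, j) = 0*(½) - 3/j = 0 - 3/j = -3/j)
1167*c(R(-5, K)) = 1167*(-3/10)² = 1167*(9/100) = 10503/100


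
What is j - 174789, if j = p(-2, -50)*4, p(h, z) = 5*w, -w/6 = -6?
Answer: -174069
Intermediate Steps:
w = 36 (w = -6*(-6) = 36)
p(h, z) = 180 (p(h, z) = 5*36 = 180)
j = 720 (j = 180*4 = 720)
j - 174789 = 720 - 174789 = -174069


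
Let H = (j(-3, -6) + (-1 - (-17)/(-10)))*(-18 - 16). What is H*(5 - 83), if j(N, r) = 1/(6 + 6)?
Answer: -34697/5 ≈ -6939.4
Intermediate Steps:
j(N, r) = 1/12
H = 2669/30 (H = (1/12 + (-1 - (-17)/(-10)))*(-18 - 16) = (1/12 + (-1 - (-17)*(-1)/10))*(-34) = (1/12 + (-1 - 1*17/10))*(-34) = (1/12 + (-1 - 17/10))*(-34) = (1/12 - 27/10)*(-34) = -157/60*(-34) = 2669/30 ≈ 88.967)
H*(5 - 83) = 2669*(5 - 83)/30 = (2669/30)*(-78) = -34697/5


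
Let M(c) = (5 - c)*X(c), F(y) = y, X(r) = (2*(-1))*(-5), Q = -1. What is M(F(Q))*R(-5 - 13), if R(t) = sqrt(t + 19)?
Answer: 60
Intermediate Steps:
X(r) = 10 (X(r) = -2*(-5) = 10)
M(c) = 50 - 10*c (M(c) = (5 - c)*10 = 50 - 10*c)
R(t) = sqrt(19 + t)
M(F(Q))*R(-5 - 13) = (50 - 10*(-1))*sqrt(19 + (-5 - 13)) = (50 + 10)*sqrt(19 - 18) = 60*sqrt(1) = 60*1 = 60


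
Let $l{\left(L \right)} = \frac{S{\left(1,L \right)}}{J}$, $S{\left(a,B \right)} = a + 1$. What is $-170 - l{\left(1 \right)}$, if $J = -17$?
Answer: $- \frac{2888}{17} \approx -169.88$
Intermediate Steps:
$S{\left(a,B \right)} = 1 + a$
$l{\left(L \right)} = - \frac{2}{17}$ ($l{\left(L \right)} = \frac{1 + 1}{-17} = 2 \left(- \frac{1}{17}\right) = - \frac{2}{17}$)
$-170 - l{\left(1 \right)} = -170 - - \frac{2}{17} = -170 + \frac{2}{17} = - \frac{2888}{17}$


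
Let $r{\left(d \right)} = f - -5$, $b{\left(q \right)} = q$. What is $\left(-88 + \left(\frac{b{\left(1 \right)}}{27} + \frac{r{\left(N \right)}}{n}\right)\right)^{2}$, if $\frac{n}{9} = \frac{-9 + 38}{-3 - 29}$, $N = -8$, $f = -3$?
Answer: $\frac{4770250489}{613089} \approx 7780.7$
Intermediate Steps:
$r{\left(d \right)} = 2$ ($r{\left(d \right)} = -3 - -5 = -3 + 5 = 2$)
$n = - \frac{261}{32}$ ($n = 9 \frac{-9 + 38}{-3 - 29} = 9 \frac{29}{-32} = 9 \cdot 29 \left(- \frac{1}{32}\right) = 9 \left(- \frac{29}{32}\right) = - \frac{261}{32} \approx -8.1563$)
$\left(-88 + \left(\frac{b{\left(1 \right)}}{27} + \frac{r{\left(N \right)}}{n}\right)\right)^{2} = \left(-88 + \left(1 \cdot \frac{1}{27} + \frac{2}{- \frac{261}{32}}\right)\right)^{2} = \left(-88 + \left(1 \cdot \frac{1}{27} + 2 \left(- \frac{32}{261}\right)\right)\right)^{2} = \left(-88 + \left(\frac{1}{27} - \frac{64}{261}\right)\right)^{2} = \left(-88 - \frac{163}{783}\right)^{2} = \left(- \frac{69067}{783}\right)^{2} = \frac{4770250489}{613089}$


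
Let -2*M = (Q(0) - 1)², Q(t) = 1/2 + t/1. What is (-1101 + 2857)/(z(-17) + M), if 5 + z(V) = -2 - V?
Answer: 14048/79 ≈ 177.82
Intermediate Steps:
Q(t) = ½ + t (Q(t) = 1*(½) + t*1 = ½ + t)
z(V) = -7 - V (z(V) = -5 + (-2 - V) = -7 - V)
M = -⅛ (M = -((½ + 0) - 1)²/2 = -(½ - 1)²/2 = -(-½)²/2 = -½*¼ = -⅛ ≈ -0.12500)
(-1101 + 2857)/(z(-17) + M) = (-1101 + 2857)/((-7 - 1*(-17)) - ⅛) = 1756/((-7 + 17) - ⅛) = 1756/(10 - ⅛) = 1756/(79/8) = 1756*(8/79) = 14048/79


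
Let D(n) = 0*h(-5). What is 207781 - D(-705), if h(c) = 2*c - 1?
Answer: 207781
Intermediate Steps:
h(c) = -1 + 2*c
D(n) = 0 (D(n) = 0*(-1 + 2*(-5)) = 0*(-1 - 10) = 0*(-11) = 0)
207781 - D(-705) = 207781 - 1*0 = 207781 + 0 = 207781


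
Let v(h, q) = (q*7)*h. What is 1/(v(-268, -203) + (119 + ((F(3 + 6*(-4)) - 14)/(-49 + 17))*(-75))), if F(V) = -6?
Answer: 8/3047201 ≈ 2.6254e-6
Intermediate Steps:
v(h, q) = 7*h*q (v(h, q) = (7*q)*h = 7*h*q)
1/(v(-268, -203) + (119 + ((F(3 + 6*(-4)) - 14)/(-49 + 17))*(-75))) = 1/(7*(-268)*(-203) + (119 + ((-6 - 14)/(-49 + 17))*(-75))) = 1/(380828 + (119 - 20/(-32)*(-75))) = 1/(380828 + (119 - 20*(-1/32)*(-75))) = 1/(380828 + (119 + (5/8)*(-75))) = 1/(380828 + (119 - 375/8)) = 1/(380828 + 577/8) = 1/(3047201/8) = 8/3047201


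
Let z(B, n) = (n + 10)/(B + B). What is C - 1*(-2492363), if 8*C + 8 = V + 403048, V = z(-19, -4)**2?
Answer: 7343441793/2888 ≈ 2.5427e+6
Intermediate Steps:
z(B, n) = (10 + n)/(2*B) (z(B, n) = (10 + n)/((2*B)) = (10 + n)*(1/(2*B)) = (10 + n)/(2*B))
V = 9/361 (V = ((1/2)*(10 - 4)/(-19))**2 = ((1/2)*(-1/19)*6)**2 = (-3/19)**2 = 9/361 ≈ 0.024931)
C = 145497449/2888 (C = -1 + (9/361 + 403048)/8 = -1 + (1/8)*(145500337/361) = -1 + 145500337/2888 = 145497449/2888 ≈ 50380.)
C - 1*(-2492363) = 145497449/2888 - 1*(-2492363) = 145497449/2888 + 2492363 = 7343441793/2888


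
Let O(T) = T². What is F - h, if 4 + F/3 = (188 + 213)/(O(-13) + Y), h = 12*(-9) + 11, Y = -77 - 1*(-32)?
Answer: 11743/124 ≈ 94.702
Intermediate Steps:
Y = -45 (Y = -77 + 32 = -45)
h = -97 (h = -108 + 11 = -97)
F = -285/124 (F = -12 + 3*((188 + 213)/((-13)² - 45)) = -12 + 3*(401/(169 - 45)) = -12 + 3*(401/124) = -12 + 1203/124 = -285/124 ≈ -2.2984)
F - h = -285/124 - 1*(-97) = -285/124 + 97 = 11743/124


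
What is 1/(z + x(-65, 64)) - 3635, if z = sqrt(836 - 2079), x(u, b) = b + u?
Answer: -4521941/1244 - I*sqrt(1243)/1244 ≈ -3635.0 - 0.028341*I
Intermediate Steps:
z = I*sqrt(1243) (z = sqrt(-1243) = I*sqrt(1243) ≈ 35.256*I)
1/(z + x(-65, 64)) - 3635 = 1/(I*sqrt(1243) + (64 - 65)) - 3635 = 1/(I*sqrt(1243) - 1) - 3635 = 1/(-1 + I*sqrt(1243)) - 3635 = -3635 + 1/(-1 + I*sqrt(1243))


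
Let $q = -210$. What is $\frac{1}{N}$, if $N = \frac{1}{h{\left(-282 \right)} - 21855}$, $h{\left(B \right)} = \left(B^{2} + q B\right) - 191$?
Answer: $116698$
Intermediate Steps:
$h{\left(B \right)} = -191 + B^{2} - 210 B$ ($h{\left(B \right)} = \left(B^{2} - 210 B\right) - 191 = -191 + B^{2} - 210 B$)
$N = \frac{1}{116698}$ ($N = \frac{1}{\left(-191 + \left(-282\right)^{2} - -59220\right) - 21855} = \frac{1}{\left(-191 + 79524 + 59220\right) - 21855} = \frac{1}{138553 - 21855} = \frac{1}{116698} \approx 8.5691 \cdot 10^{-6}$)
$\frac{1}{N} = \frac{1}{\frac{1}{116698}} = 116698$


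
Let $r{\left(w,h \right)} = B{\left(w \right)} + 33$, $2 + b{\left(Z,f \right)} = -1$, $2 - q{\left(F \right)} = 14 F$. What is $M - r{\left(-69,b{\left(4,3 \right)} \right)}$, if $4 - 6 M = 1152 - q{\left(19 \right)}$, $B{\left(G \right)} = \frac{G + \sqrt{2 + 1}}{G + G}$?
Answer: $- \frac{1613}{6} + \frac{\sqrt{3}}{138} \approx -268.82$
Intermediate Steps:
$q{\left(F \right)} = 2 - 14 F$
$b{\left(Z,f \right)} = -3$ ($b{\left(Z,f \right)} = -2 - 1 = -3$)
$B{\left(G \right)} = \frac{G + \sqrt{3}}{2 G}$
$r{\left(w,h \right)} = 33 + \frac{w + \sqrt{3}}{2 w}$ ($r{\left(w,h \right)} = \frac{w + \sqrt{3}}{2 w} + 33 = 33 + \frac{w + \sqrt{3}}{2 w}$)
$M = - \frac{706}{3}$ ($M = \frac{2}{3} - \frac{1152 - \left(2 - 266\right)}{6} = \frac{2}{3} - \frac{1152 - -264}{6} = \frac{2}{3} - \frac{1152 + 264}{6} = \frac{2}{3} - 236 = - \frac{706}{3} \approx -235.33$)
$M - r{\left(-69,b{\left(4,3 \right)} \right)} = - \frac{706}{3} - \frac{\sqrt{3} + 67 \left(-69\right)}{2 \left(-69\right)} = - \frac{706}{3} - \frac{1}{2} \left(- \frac{1}{69}\right) \left(\sqrt{3} - 4623\right) = - \frac{706}{3} - \frac{1}{2} \left(- \frac{1}{69}\right) \left(-4623 + \sqrt{3}\right) = - \frac{706}{3} - \left(\frac{67}{2} - \frac{\sqrt{3}}{138}\right) = - \frac{1613}{6} + \frac{\sqrt{3}}{138}$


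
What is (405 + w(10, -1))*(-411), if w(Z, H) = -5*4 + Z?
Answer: -162345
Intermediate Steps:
w(Z, H) = -20 + Z
(405 + w(10, -1))*(-411) = (405 + (-20 + 10))*(-411) = (405 - 10)*(-411) = 395*(-411) = -162345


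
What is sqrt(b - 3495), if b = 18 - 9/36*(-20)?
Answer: 4*I*sqrt(217) ≈ 58.924*I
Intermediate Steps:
b = 23 (b = 18 - 9*1/36*(-20) = 18 - 1/4*(-20) = 18 + 5 = 23)
sqrt(b - 3495) = sqrt(23 - 3495) = sqrt(-3472) = 4*I*sqrt(217)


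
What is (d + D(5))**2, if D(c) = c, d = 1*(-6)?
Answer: 1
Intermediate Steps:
d = -6
(d + D(5))**2 = (-6 + 5)**2 = (-1)**2 = 1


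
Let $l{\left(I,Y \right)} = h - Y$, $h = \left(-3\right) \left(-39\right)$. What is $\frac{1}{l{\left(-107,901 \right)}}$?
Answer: $- \frac{1}{784} \approx -0.0012755$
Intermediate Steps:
$h = 117$
$l{\left(I,Y \right)} = 117 - Y$
$\frac{1}{l{\left(-107,901 \right)}} = \frac{1}{117 - 901} = \frac{1}{-784} = - \frac{1}{784}$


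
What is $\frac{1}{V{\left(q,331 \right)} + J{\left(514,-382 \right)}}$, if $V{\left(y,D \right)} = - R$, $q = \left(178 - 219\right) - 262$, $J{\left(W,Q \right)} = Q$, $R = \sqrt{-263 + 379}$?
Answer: $- \frac{191}{72904} + \frac{\sqrt{29}}{72904} \approx -0.002546$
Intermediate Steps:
$R = 2 \sqrt{29}$ ($R = \sqrt{116} = 2 \sqrt{29} \approx 10.77$)
$q = -303$ ($q = -41 - 262 = -303$)
$V{\left(y,D \right)} = - 2 \sqrt{29}$
$\frac{1}{V{\left(q,331 \right)} + J{\left(514,-382 \right)}} = \frac{1}{- 2 \sqrt{29} - 382} = \frac{1}{-382 - 2 \sqrt{29}}$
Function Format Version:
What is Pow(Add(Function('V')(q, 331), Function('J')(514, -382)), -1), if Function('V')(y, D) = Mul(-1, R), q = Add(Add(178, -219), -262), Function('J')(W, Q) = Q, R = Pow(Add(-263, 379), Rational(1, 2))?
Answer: Add(Rational(-191, 72904), Mul(Rational(1, 72904), Pow(29, Rational(1, 2)))) ≈ -0.0025460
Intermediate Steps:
R = Mul(2, Pow(29, Rational(1, 2))) (R = Pow(116, Rational(1, 2)) = Mul(2, Pow(29, Rational(1, 2))) ≈ 10.770)
q = -303 (q = Add(-41, -262) = -303)
Function('V')(y, D) = Mul(-2, Pow(29, Rational(1, 2))) (Function('V')(y, D) = Mul(-1, Mul(2, Pow(29, Rational(1, 2)))) = Mul(-2, Pow(29, Rational(1, 2))))
Pow(Add(Function('V')(q, 331), Function('J')(514, -382)), -1) = Pow(Add(Mul(-2, Pow(29, Rational(1, 2))), -382), -1) = Pow(Add(-382, Mul(-2, Pow(29, Rational(1, 2)))), -1)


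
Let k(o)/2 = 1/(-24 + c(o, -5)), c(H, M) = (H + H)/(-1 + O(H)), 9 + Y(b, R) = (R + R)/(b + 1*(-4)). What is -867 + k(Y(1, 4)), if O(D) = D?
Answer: -365045/421 ≈ -867.09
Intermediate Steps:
Y(b, R) = -9 + 2*R/(-4 + b) (Y(b, R) = -9 + (R + R)/(b + 1*(-4)) = -9 + (2*R)/(b - 4) = -9 + (2*R)/(-4 + b) = -9 + 2*R/(-4 + b))
c(H, M) = 2*H/(-1 + H) (c(H, M) = (H + H)/(-1 + H) = (2*H)/(-1 + H) = 2*H/(-1 + H))
k(o) = 2/(-24 + 2*o/(-1 + o))
-867 + k(Y(1, 4)) = -867 + (-1 + (36 - 9*1 + 2*4)/(-4 + 1))/(12 - 11*(36 - 9*1 + 2*4)/(-4 + 1)) = -867 + (-1 + (36 - 9 + 8)/(-3))/(12 - 11*(36 - 9 + 8)/(-3)) = -867 + (-1 - ⅓*35)/(12 - (-11)*35/3) = -867 + (-1 - 35/3)/(12 - 11*(-35/3)) = -867 - 38/3/(12 + 385/3) = -867 - 38/3/(421/3) = -867 + (3/421)*(-38/3) = -867 - 38/421 = -365045/421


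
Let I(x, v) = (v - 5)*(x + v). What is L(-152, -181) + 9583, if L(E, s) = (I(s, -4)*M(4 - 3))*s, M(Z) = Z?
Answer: -291782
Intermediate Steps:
I(x, v) = (-5 + v)*(v + x)
L(E, s) = s*(36 - 9*s) (L(E, s) = (((-4)² - 5*(-4) - 5*s - 4*s)*(4 - 3))*s = ((16 + 20 - 5*s - 4*s)*1)*s = ((36 - 9*s)*1)*s = (36 - 9*s)*s = s*(36 - 9*s))
L(-152, -181) + 9583 = 9*(-181)*(4 - 1*(-181)) + 9583 = 9*(-181)*(4 + 181) + 9583 = 9*(-181)*185 + 9583 = -301365 + 9583 = -291782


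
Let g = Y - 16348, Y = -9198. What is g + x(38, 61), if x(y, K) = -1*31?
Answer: -25577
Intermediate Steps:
x(y, K) = -31
g = -25546 (g = -9198 - 16348 = -25546)
g + x(38, 61) = -25546 - 31 = -25577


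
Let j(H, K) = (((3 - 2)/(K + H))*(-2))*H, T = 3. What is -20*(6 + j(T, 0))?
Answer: -80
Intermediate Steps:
j(H, K) = -2*H/(H + K) (j(H, K) = ((1/(H + K))*(-2))*H = (-2/(H + K))*H = -2*H/(H + K))
-20*(6 + j(T, 0)) = -20*(6 - 2*3/(3 + 0)) = -20*(6 - 2*3/3) = -20*(6 - 2*3*⅓) = -20*(6 - 2) = -20*4 = -80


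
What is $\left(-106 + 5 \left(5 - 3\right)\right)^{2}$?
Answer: $9216$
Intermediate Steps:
$\left(-106 + 5 \left(5 - 3\right)\right)^{2} = \left(-106 + 5 \cdot 2\right)^{2} = \left(-106 + 10\right)^{2} = \left(-96\right)^{2} = 9216$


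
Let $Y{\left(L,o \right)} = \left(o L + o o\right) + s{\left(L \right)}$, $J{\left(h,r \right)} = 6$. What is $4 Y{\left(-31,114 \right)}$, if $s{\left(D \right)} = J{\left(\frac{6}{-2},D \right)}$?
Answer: $37872$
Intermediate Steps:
$s{\left(D \right)} = 6$
$Y{\left(L,o \right)} = 6 + o^{2} + L o$ ($Y{\left(L,o \right)} = \left(o L + o o\right) + 6 = \left(L o + o^{2}\right) + 6 = \left(o^{2} + L o\right) + 6 = 6 + o^{2} + L o$)
$4 Y{\left(-31,114 \right)} = 4 \left(6 + 114^{2} - 3534\right) = 4 \left(6 + 12996 - 3534\right) = 4 \cdot 9468 = 37872$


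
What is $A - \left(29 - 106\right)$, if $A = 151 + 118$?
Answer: $346$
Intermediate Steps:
$A = 269$
$A - \left(29 - 106\right) = 269 - \left(29 - 106\right) = 269 - -77 = 269 + 77 = 346$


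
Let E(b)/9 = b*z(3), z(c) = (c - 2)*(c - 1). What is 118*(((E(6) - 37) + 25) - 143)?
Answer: -5546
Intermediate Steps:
z(c) = (-1 + c)*(-2 + c) (z(c) = (-2 + c)*(-1 + c) = (-1 + c)*(-2 + c))
E(b) = 18*b (E(b) = 9*(b*(2 + 3**2 - 3*3)) = 9*(b*(2 + 9 - 9)) = 9*(b*2) = 9*(2*b) = 18*b)
118*(((E(6) - 37) + 25) - 143) = 118*(((18*6 - 37) + 25) - 143) = 118*(((108 - 37) + 25) - 143) = 118*((71 + 25) - 143) = 118*(96 - 143) = 118*(-47) = -5546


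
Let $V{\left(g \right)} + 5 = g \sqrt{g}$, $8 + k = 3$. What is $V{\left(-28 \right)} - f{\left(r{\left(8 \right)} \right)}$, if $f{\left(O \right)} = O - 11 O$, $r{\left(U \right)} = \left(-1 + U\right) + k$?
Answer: $15 - 56 i \sqrt{7} \approx 15.0 - 148.16 i$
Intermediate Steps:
$k = -5$ ($k = -8 + 3 = -5$)
$r{\left(U \right)} = -6 + U$ ($r{\left(U \right)} = \left(-1 + U\right) - 5 = -6 + U$)
$V{\left(g \right)} = -5 + g^{\frac{3}{2}}$ ($V{\left(g \right)} = -5 + g \sqrt{g} = -5 + g^{\frac{3}{2}}$)
$f{\left(O \right)} = - 10 O$
$V{\left(-28 \right)} - f{\left(r{\left(8 \right)} \right)} = \left(-5 + \left(-28\right)^{\frac{3}{2}}\right) - - 10 \left(-6 + 8\right) = \left(-5 - 56 i \sqrt{7}\right) - \left(-10\right) 2 = \left(-5 - 56 i \sqrt{7}\right) - -20 = \left(-5 - 56 i \sqrt{7}\right) + 20 = 15 - 56 i \sqrt{7}$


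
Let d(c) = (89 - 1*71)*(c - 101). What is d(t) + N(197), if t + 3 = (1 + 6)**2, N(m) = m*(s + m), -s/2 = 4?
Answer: 36243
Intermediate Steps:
s = -8 (s = -2*4 = -8)
N(m) = m*(-8 + m)
t = 46 (t = -3 + (1 + 6)**2 = -3 + 7**2 = -3 + 49 = 46)
d(c) = -1818 + 18*c (d(c) = (89 - 71)*(-101 + c) = 18*(-101 + c) = -1818 + 18*c)
d(t) + N(197) = (-1818 + 18*46) + 197*(-8 + 197) = (-1818 + 828) + 197*189 = -990 + 37233 = 36243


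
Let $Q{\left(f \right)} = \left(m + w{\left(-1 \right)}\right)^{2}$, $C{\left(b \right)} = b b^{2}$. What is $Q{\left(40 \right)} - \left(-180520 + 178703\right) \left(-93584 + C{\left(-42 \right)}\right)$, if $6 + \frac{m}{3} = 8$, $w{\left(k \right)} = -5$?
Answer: $-304660023$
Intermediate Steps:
$C{\left(b \right)} = b^{3}$
$m = 6$ ($m = -18 + 3 \cdot 8 = -18 + 24 = 6$)
$Q{\left(f \right)} = 1$ ($Q{\left(f \right)} = \left(6 - 5\right)^{2} = 1^{2} = 1$)
$Q{\left(40 \right)} - \left(-180520 + 178703\right) \left(-93584 + C{\left(-42 \right)}\right) = 1 - \left(-180520 + 178703\right) \left(-93584 + \left(-42\right)^{3}\right) = 1 - - 1817 \left(-93584 - 74088\right) = 1 - \left(-1817\right) \left(-167672\right) = 1 - 304660024 = -304660023$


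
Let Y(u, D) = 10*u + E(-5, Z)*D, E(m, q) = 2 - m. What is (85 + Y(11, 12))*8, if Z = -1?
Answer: 2232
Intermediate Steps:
Y(u, D) = 7*D + 10*u (Y(u, D) = 10*u + (2 - 1*(-5))*D = 10*u + (2 + 5)*D = 10*u + 7*D = 7*D + 10*u)
(85 + Y(11, 12))*8 = (85 + (7*12 + 10*11))*8 = (85 + (84 + 110))*8 = (85 + 194)*8 = 279*8 = 2232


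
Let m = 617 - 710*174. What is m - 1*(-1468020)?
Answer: 1345097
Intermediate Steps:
m = -122923 (m = 617 - 123540 = -122923)
m - 1*(-1468020) = -122923 - 1*(-1468020) = -122923 + 1468020 = 1345097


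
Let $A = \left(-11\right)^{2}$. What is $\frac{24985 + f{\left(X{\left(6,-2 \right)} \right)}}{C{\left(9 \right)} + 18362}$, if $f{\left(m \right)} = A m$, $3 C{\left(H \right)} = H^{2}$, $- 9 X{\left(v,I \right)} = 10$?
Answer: $\frac{223655}{165501} \approx 1.3514$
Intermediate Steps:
$A = 121$
$X{\left(v,I \right)} = - \frac{10}{9}$ ($X{\left(v,I \right)} = \left(- \frac{1}{9}\right) 10 = - \frac{10}{9}$)
$C{\left(H \right)} = \frac{H^{2}}{3}$
$f{\left(m \right)} = 121 m$
$\frac{24985 + f{\left(X{\left(6,-2 \right)} \right)}}{C{\left(9 \right)} + 18362} = \frac{24985 + 121 \left(- \frac{10}{9}\right)}{\frac{9^{2}}{3} + 18362} = \frac{24985 - \frac{1210}{9}}{\frac{1}{3} \cdot 81 + 18362} = \frac{223655}{9 \left(27 + 18362\right)} = \frac{223655}{9 \cdot 18389} = \frac{223655}{9} \cdot \frac{1}{18389} = \frac{223655}{165501}$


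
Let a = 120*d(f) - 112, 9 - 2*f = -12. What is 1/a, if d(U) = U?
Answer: 1/1148 ≈ 0.00087108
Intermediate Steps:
f = 21/2 (f = 9/2 - 1/2*(-12) = 9/2 + 6 = 21/2 ≈ 10.500)
a = 1148 (a = 120*(21/2) - 112 = 1260 - 112 = 1148)
1/a = 1/1148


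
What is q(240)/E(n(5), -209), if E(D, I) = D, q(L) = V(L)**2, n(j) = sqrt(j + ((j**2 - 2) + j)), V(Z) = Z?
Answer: 19200*sqrt(33)/11 ≈ 10027.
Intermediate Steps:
n(j) = sqrt(-2 + j**2 + 2*j) (n(j) = sqrt(j + ((-2 + j**2) + j)) = sqrt(j + (-2 + j + j**2)) = sqrt(-2 + j**2 + 2*j))
q(L) = L**2
q(240)/E(n(5), -209) = 240**2/(sqrt(-2 + 5**2 + 2*5)) = 57600/(sqrt(-2 + 25 + 10)) = 57600/(sqrt(33)) = 57600*(sqrt(33)/33) = 19200*sqrt(33)/11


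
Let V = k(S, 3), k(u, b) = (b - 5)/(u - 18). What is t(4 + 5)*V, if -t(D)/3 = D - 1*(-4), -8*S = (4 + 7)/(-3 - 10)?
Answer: -8112/1861 ≈ -4.3589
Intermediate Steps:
S = 11/104 (S = -(4 + 7)/(8*(-3 - 10)) = -11/(8*(-13)) = -11*(-1)/(8*13) = -⅛*(-11/13) = 11/104 ≈ 0.10577)
k(u, b) = (-5 + b)/(-18 + u)
t(D) = -12 - 3*D (t(D) = -3*(D - 1*(-4)) = -3*(D + 4) = -3*(4 + D) = -12 - 3*D)
V = 208/1861 (V = (-5 + 3)/(-18 + 11/104) = -2/(-1861/104) = -104/1861*(-2) = 208/1861 ≈ 0.11177)
t(4 + 5)*V = (-12 - 3*(4 + 5))*(208/1861) = (-12 - 3*9)*(208/1861) = (-12 - 27)*(208/1861) = -39*208/1861 = -8112/1861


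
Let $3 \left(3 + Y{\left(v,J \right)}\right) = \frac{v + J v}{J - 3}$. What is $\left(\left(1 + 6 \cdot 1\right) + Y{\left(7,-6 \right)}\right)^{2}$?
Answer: $\frac{20449}{729} \approx 28.051$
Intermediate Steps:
$Y{\left(v,J \right)} = -3 + \frac{v + J v}{3 \left(-3 + J\right)}$ ($Y{\left(v,J \right)} = -3 + \frac{\left(v + J v\right) \frac{1}{J - 3}}{3} = -3 + \frac{\left(v + J v\right) \frac{1}{-3 + J}}{3} = -3 + \frac{\frac{1}{-3 + J} \left(v + J v\right)}{3} = -3 + \frac{v + J v}{3 \left(-3 + J\right)}$)
$\left(\left(1 + 6 \cdot 1\right) + Y{\left(7,-6 \right)}\right)^{2} = \left(\left(1 + 6 \cdot 1\right) + \frac{27 + 7 - -54 - 42}{3 \left(-3 - 6\right)}\right)^{2} = \left(\left(1 + 6\right) + \frac{27 + 7 + 54 - 42}{3 \left(-9\right)}\right)^{2} = \left(7 + \frac{1}{3} \left(- \frac{1}{9}\right) 46\right)^{2} = \left(7 - \frac{46}{27}\right)^{2} = \left(\frac{143}{27}\right)^{2} = \frac{20449}{729}$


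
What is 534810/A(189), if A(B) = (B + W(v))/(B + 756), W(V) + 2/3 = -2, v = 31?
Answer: 1516186350/559 ≈ 2.7123e+6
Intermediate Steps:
W(V) = -8/3 (W(V) = -⅔ - 2 = -8/3)
A(B) = (-8/3 + B)/(756 + B) (A(B) = (B - 8/3)/(B + 756) = (-8/3 + B)/(756 + B))
534810/A(189) = 534810/(((-8/3 + 189)/(756 + 189))) = 534810/(((559/3)/945)) = 534810/(((1/945)*(559/3))) = 534810/(559/2835) = 534810*(2835/559) = 1516186350/559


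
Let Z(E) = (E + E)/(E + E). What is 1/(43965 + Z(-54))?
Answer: 1/43966 ≈ 2.2745e-5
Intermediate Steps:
Z(E) = 1 (Z(E) = (2*E)/((2*E)) = (2*E)*(1/(2*E)) = 1)
1/(43965 + Z(-54)) = 1/(43965 + 1) = 1/43966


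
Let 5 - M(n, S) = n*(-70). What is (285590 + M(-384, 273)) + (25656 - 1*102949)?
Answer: 181422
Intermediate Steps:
M(n, S) = 5 + 70*n (M(n, S) = 5 - n*(-70) = 5 - (-70)*n = 5 + 70*n)
(285590 + M(-384, 273)) + (25656 - 1*102949) = (285590 + (5 + 70*(-384))) + (25656 - 1*102949) = (285590 + (5 - 26880)) + (25656 - 102949) = (285590 - 26875) - 77293 = 258715 - 77293 = 181422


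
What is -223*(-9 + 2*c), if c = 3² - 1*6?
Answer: 669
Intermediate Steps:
c = 3 (c = 9 - 6 = 3)
-223*(-9 + 2*c) = -223*(-9 + 2*3) = -223*(-9 + 6) = -223*(-3) = 669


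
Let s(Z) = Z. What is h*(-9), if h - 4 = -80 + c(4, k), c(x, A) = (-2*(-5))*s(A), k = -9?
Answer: 1494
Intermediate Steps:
c(x, A) = 10*A (c(x, A) = (-2*(-5))*A = 10*A)
h = -166 (h = 4 + (-80 + 10*(-9)) = 4 + (-80 - 90) = 4 - 170 = -166)
h*(-9) = -166*(-9) = 1494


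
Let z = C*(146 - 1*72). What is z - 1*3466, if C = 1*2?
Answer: -3318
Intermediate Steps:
C = 2
z = 148 (z = 2*(146 - 1*72) = 2*(146 - 72) = 2*74 = 148)
z - 1*3466 = 148 - 1*3466 = 148 - 3466 = -3318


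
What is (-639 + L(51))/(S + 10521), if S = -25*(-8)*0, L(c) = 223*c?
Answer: 3578/3507 ≈ 1.0202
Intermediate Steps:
S = 0 (S = 200*0 = 0)
(-639 + L(51))/(S + 10521) = (-639 + 223*51)/(0 + 10521) = (-639 + 11373)/10521 = 10734*(1/10521) = 3578/3507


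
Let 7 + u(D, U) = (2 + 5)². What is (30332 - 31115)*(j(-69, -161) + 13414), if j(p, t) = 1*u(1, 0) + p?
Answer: -10482021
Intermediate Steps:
u(D, U) = 42 (u(D, U) = -7 + (2 + 5)² = -7 + 7² = -7 + 49 = 42)
j(p, t) = 42 + p (j(p, t) = 1*42 + p = 42 + p)
(30332 - 31115)*(j(-69, -161) + 13414) = (30332 - 31115)*((42 - 69) + 13414) = -783*(-27 + 13414) = -783*13387 = -10482021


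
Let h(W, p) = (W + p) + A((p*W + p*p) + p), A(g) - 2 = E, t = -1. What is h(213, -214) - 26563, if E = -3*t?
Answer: -26559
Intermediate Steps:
E = 3 (E = -3*(-1) = 3)
A(g) = 5 (A(g) = 2 + 3 = 5)
h(W, p) = 5 + W + p (h(W, p) = (W + p) + 5 = 5 + W + p)
h(213, -214) - 26563 = (5 + 213 - 214) - 26563 = 4 - 26563 = -26559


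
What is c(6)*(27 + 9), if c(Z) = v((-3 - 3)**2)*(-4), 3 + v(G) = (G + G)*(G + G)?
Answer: -746064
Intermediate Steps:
v(G) = -3 + 4*G**2 (v(G) = -3 + (G + G)*(G + G) = -3 + (2*G)*(2*G) = -3 + 4*G**2)
c(Z) = -20724 (c(Z) = (-3 + 4*((-3 - 3)**2)**2)*(-4) = (-3 + 4*((-6)**2)**2)*(-4) = (-3 + 4*36**2)*(-4) = (-3 + 4*1296)*(-4) = (-3 + 5184)*(-4) = 5181*(-4) = -20724)
c(6)*(27 + 9) = -20724*(27 + 9) = -20724*36 = -746064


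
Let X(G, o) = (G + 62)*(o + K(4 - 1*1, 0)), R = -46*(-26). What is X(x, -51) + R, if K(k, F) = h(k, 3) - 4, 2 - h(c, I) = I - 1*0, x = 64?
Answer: -5860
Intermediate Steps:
h(c, I) = 2 - I (h(c, I) = 2 - (I - 1*0) = 2 - (I + 0) = 2 - I)
K(k, F) = -5 (K(k, F) = (2 - 1*3) - 4 = (2 - 3) - 4 = -1 - 4 = -5)
R = 1196
X(G, o) = (-5 + o)*(62 + G) (X(G, o) = (G + 62)*(o - 5) = (62 + G)*(-5 + o) = (-5 + o)*(62 + G))
X(x, -51) + R = (-310 - 5*64 + 62*(-51) + 64*(-51)) + 1196 = (-310 - 320 - 3162 - 3264) + 1196 = -7056 + 1196 = -5860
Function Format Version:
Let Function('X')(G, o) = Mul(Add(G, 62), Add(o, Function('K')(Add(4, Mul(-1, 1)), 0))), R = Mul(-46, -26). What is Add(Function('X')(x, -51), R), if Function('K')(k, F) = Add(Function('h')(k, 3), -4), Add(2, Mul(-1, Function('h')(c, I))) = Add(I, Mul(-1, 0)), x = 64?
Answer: -5860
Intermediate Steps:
Function('h')(c, I) = Add(2, Mul(-1, I)) (Function('h')(c, I) = Add(2, Mul(-1, Add(I, Mul(-1, 0)))) = Add(2, Mul(-1, Add(I, 0))) = Add(2, Mul(-1, I)))
Function('K')(k, F) = -5 (Function('K')(k, F) = Add(Add(2, Mul(-1, 3)), -4) = Add(Add(2, -3), -4) = Add(-1, -4) = -5)
R = 1196
Function('X')(G, o) = Mul(Add(-5, o), Add(62, G)) (Function('X')(G, o) = Mul(Add(G, 62), Add(o, -5)) = Mul(Add(62, G), Add(-5, o)) = Mul(Add(-5, o), Add(62, G)))
Add(Function('X')(x, -51), R) = Add(Add(-310, Mul(-5, 64), Mul(62, -51), Mul(64, -51)), 1196) = Add(Add(-310, -320, -3162, -3264), 1196) = Add(-7056, 1196) = -5860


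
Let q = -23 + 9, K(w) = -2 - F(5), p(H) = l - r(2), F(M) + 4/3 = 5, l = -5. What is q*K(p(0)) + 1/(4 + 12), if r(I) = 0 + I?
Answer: 3811/48 ≈ 79.396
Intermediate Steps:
r(I) = I
F(M) = 11/3 (F(M) = -4/3 + 5 = 11/3)
p(H) = -7 (p(H) = -5 - 1*2 = -5 - 2 = -7)
K(w) = -17/3 (K(w) = -2 - 1*11/3 = -2 - 11/3 = -17/3)
q = -14
q*K(p(0)) + 1/(4 + 12) = -14*(-17/3) + 1/(4 + 12) = 238/3 + 1/16 = 3811/48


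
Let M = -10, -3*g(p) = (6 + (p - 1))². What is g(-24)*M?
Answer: 3610/3 ≈ 1203.3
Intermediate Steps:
g(p) = -(5 + p)²/3 (g(p) = -(6 + (p - 1))²/3 = -(6 + (-1 + p))²/3 = -(5 + p)²/3)
g(-24)*M = -(5 - 24)²/3*(-10) = -⅓*(-19)²*(-10) = -⅓*361*(-10) = -361/3*(-10) = 3610/3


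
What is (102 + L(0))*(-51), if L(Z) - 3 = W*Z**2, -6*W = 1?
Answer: -5355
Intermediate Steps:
W = -1/6 (W = -1/6*1 = -1/6 ≈ -0.16667)
L(Z) = 3 - Z**2/6
(102 + L(0))*(-51) = (102 + (3 - 1/6*0**2))*(-51) = (102 + (3 - 1/6*0))*(-51) = (102 + (3 + 0))*(-51) = (102 + 3)*(-51) = 105*(-51) = -5355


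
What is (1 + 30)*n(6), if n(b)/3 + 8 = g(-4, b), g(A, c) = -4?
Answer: -1116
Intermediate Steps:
n(b) = -36 (n(b) = -24 + 3*(-4) = -24 - 12 = -36)
(1 + 30)*n(6) = (1 + 30)*(-36) = 31*(-36) = -1116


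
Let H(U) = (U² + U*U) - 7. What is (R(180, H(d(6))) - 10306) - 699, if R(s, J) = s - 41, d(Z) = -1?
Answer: -10866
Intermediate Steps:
H(U) = -7 + 2*U² (H(U) = (U² + U²) - 7 = 2*U² - 7 = -7 + 2*U²)
R(s, J) = -41 + s
(R(180, H(d(6))) - 10306) - 699 = ((-41 + 180) - 10306) - 699 = (139 - 10306) - 699 = -10167 - 699 = -10866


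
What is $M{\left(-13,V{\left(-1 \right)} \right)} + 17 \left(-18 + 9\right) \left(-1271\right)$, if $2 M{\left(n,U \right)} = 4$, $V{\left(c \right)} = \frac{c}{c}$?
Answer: $194465$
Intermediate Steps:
$V{\left(c \right)} = 1$
$M{\left(n,U \right)} = 2$ ($M{\left(n,U \right)} = \frac{1}{2} \cdot 4 = 2$)
$M{\left(-13,V{\left(-1 \right)} \right)} + 17 \left(-18 + 9\right) \left(-1271\right) = 2 + 17 \left(-18 + 9\right) \left(-1271\right) = 2 + 17 \left(-9\right) \left(-1271\right) = 2 - -194463 = 2 + 194463 = 194465$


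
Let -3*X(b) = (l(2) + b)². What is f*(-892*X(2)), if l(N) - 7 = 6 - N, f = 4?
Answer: 602992/3 ≈ 2.0100e+5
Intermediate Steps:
l(N) = 13 - N (l(N) = 7 + (6 - N) = 13 - N)
X(b) = -(11 + b)²/3 (X(b) = -((13 - 1*2) + b)²/3 = -((13 - 2) + b)²/3 = -(11 + b)²/3)
f*(-892*X(2)) = 4*(-(-892)*(11 + 2)²/3) = 4*(-(-892)*13²/3) = 4*(-(-892)*169/3) = 4*(-892*(-169/3)) = 4*(150748/3) = 602992/3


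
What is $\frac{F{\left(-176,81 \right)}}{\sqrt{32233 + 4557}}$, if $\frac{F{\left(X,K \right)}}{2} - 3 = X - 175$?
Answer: $- \frac{348 \sqrt{36790}}{18395} \approx -3.6286$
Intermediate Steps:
$F{\left(X,K \right)} = -344 + 2 X$ ($F{\left(X,K \right)} = 6 + 2 \left(X - 175\right) = 6 + 2 \left(-175 + X\right) = 6 + \left(-350 + 2 X\right) = -344 + 2 X$)
$\frac{F{\left(-176,81 \right)}}{\sqrt{32233 + 4557}} = \frac{-344 + 2 \left(-176\right)}{\sqrt{32233 + 4557}} = \frac{-344 - 352}{\sqrt{36790}} = - 696 \frac{\sqrt{36790}}{36790} = - \frac{348 \sqrt{36790}}{18395}$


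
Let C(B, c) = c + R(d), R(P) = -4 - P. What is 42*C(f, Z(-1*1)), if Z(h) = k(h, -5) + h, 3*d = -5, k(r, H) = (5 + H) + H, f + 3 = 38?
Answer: -350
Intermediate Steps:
f = 35 (f = -3 + 38 = 35)
k(r, H) = 5 + 2*H
d = -5/3 (d = (⅓)*(-5) = -5/3 ≈ -1.6667)
Z(h) = -5 + h (Z(h) = (5 + 2*(-5)) + h = (5 - 10) + h = -5 + h)
C(B, c) = -7/3 + c (C(B, c) = c + (-4 - 1*(-5/3)) = c + (-4 + 5/3) = c - 7/3 = -7/3 + c)
42*C(f, Z(-1*1)) = 42*(-7/3 + (-5 - 1*1)) = 42*(-7/3 + (-5 - 1)) = 42*(-7/3 - 6) = 42*(-25/3) = -350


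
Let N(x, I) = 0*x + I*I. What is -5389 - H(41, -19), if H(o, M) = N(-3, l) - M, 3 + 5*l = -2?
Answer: -5409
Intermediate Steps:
l = -1 (l = -3/5 + (1/5)*(-2) = -3/5 - 2/5 = -1)
N(x, I) = I**2 (N(x, I) = 0 + I**2 = I**2)
H(o, M) = 1 - M (H(o, M) = (-1)**2 - M = 1 - M)
-5389 - H(41, -19) = -5389 - (1 - 1*(-19)) = -5389 - (1 + 19) = -5389 - 1*20 = -5389 - 20 = -5409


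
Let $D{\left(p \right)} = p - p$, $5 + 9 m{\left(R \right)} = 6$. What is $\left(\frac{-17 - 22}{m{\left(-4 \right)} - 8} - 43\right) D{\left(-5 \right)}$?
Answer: $0$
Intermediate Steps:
$m{\left(R \right)} = \frac{1}{9}$ ($m{\left(R \right)} = - \frac{5}{9} + \frac{1}{9} \cdot 6 = - \frac{5}{9} + \frac{2}{3} = \frac{1}{9}$)
$D{\left(p \right)} = 0$
$\left(\frac{-17 - 22}{m{\left(-4 \right)} - 8} - 43\right) D{\left(-5 \right)} = \left(\frac{-17 - 22}{\frac{1}{9} - 8} - 43\right) 0 = \left(- \frac{39}{- \frac{71}{9}} - 43\right) 0 = \left(\left(-39\right) \left(- \frac{9}{71}\right) - 43\right) 0 = \left(\frac{351}{71} - 43\right) 0 = \left(- \frac{2702}{71}\right) 0 = 0$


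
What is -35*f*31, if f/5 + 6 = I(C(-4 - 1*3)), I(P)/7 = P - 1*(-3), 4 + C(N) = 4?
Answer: -81375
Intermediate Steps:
C(N) = 0 (C(N) = -4 + 4 = 0)
I(P) = 21 + 7*P (I(P) = 7*(P - 1*(-3)) = 7*(P + 3) = 7*(3 + P) = 21 + 7*P)
f = 75 (f = -30 + 5*(21 + 7*0) = -30 + 5*(21 + 0) = -30 + 5*21 = -30 + 105 = 75)
-35*f*31 = -35*75*31 = -2625*31 = -81375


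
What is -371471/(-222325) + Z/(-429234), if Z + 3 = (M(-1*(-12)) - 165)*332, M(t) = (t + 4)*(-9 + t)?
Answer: 56028214163/31809816350 ≈ 1.7614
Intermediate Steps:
M(t) = (-9 + t)*(4 + t) (M(t) = (4 + t)*(-9 + t) = (-9 + t)*(4 + t))
Z = -38847 (Z = -3 + ((-36 + (-1*(-12))² - (-5)*(-12)) - 165)*332 = -3 + ((-36 + 12² - 5*12) - 165)*332 = -3 + ((-36 + 144 - 60) - 165)*332 = -3 + (48 - 165)*332 = -3 - 117*332 = -3 - 38844 = -38847)
-371471/(-222325) + Z/(-429234) = -371471/(-222325) - 38847/(-429234) = -371471*(-1/222325) - 38847*(-1/429234) = 371471/222325 + 12949/143078 = 56028214163/31809816350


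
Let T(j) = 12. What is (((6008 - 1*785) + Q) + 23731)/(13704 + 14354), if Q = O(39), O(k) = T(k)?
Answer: 14483/14029 ≈ 1.0324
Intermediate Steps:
O(k) = 12
Q = 12
(((6008 - 1*785) + Q) + 23731)/(13704 + 14354) = (((6008 - 1*785) + 12) + 23731)/(13704 + 14354) = (((6008 - 785) + 12) + 23731)/28058 = ((5223 + 12) + 23731)*(1/28058) = (5235 + 23731)*(1/28058) = 28966*(1/28058) = 14483/14029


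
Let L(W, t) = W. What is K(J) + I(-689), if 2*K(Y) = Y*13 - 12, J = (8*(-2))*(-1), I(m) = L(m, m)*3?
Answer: -1969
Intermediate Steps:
I(m) = 3*m (I(m) = m*3 = 3*m)
J = 16 (J = -16*(-1) = 16)
K(Y) = -6 + 13*Y/2 (K(Y) = (Y*13 - 12)/2 = (13*Y - 12)/2 = (-12 + 13*Y)/2 = -6 + 13*Y/2)
K(J) + I(-689) = (-6 + (13/2)*16) + 3*(-689) = (-6 + 104) - 2067 = 98 - 2067 = -1969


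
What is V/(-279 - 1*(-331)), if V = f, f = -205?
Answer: -205/52 ≈ -3.9423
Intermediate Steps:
V = -205
V/(-279 - 1*(-331)) = -205/(-279 - 1*(-331)) = -205/(-279 + 331) = -205/52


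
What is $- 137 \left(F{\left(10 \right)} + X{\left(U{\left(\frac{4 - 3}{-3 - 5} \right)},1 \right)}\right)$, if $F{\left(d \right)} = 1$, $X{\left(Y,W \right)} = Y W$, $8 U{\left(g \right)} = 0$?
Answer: $-137$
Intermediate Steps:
$U{\left(g \right)} = 0$ ($U{\left(g \right)} = \frac{1}{8} \cdot 0 = 0$)
$X{\left(Y,W \right)} = W Y$
$- 137 \left(F{\left(10 \right)} + X{\left(U{\left(\frac{4 - 3}{-3 - 5} \right)},1 \right)}\right) = - 137 \left(1 + 1 \cdot 0\right) = - 137 \left(1 + 0\right) = \left(-137\right) 1 = -137$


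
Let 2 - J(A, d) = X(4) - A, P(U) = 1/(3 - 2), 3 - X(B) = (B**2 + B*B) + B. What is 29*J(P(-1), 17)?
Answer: 1044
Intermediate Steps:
X(B) = 3 - B - 2*B**2 (X(B) = 3 - ((B**2 + B*B) + B) = 3 - ((B**2 + B**2) + B) = 3 - (2*B**2 + B) = 3 - (B + 2*B**2) = 3 + (-B - 2*B**2) = 3 - B - 2*B**2)
P(U) = 1 (P(U) = 1/1 = 1)
J(A, d) = 35 + A (J(A, d) = 2 - ((3 - 1*4 - 2*4**2) - A) = 2 - ((3 - 4 - 2*16) - A) = 2 - ((3 - 4 - 32) - A) = 2 - (-33 - A) = 2 + (33 + A) = 35 + A)
29*J(P(-1), 17) = 29*(35 + 1) = 29*36 = 1044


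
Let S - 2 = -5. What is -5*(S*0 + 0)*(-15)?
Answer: 0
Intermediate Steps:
S = -3 (S = 2 - 5 = -3)
-5*(S*0 + 0)*(-15) = -5*(-3*0 + 0)*(-15) = -5*(0 + 0)*(-15) = -5*0*(-15) = 0*(-15) = 0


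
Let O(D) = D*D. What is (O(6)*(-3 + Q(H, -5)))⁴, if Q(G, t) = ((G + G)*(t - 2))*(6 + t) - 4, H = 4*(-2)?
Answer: 204158374560000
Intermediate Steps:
O(D) = D²
H = -8
Q(G, t) = -4 + 2*G*(-2 + t)*(6 + t) (Q(G, t) = ((2*G)*(-2 + t))*(6 + t) - 4 = (2*G*(-2 + t))*(6 + t) - 4 = 2*G*(-2 + t)*(6 + t) - 4 = -4 + 2*G*(-2 + t)*(6 + t))
(O(6)*(-3 + Q(H, -5)))⁴ = (6²*(-3 + (-4 - 24*(-8) + 2*(-8)*(-5)² + 8*(-8)*(-5))))⁴ = (36*(-3 + (-4 + 192 + 2*(-8)*25 + 320)))⁴ = (36*(-3 + (-4 + 192 - 400 + 320)))⁴ = (36*(-3 + 108))⁴ = (36*105)⁴ = 3780⁴ = 204158374560000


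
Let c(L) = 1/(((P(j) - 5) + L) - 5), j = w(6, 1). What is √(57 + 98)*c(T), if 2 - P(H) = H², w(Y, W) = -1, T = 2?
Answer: -√155/7 ≈ -1.7786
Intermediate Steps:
j = -1
P(H) = 2 - H²
c(L) = 1/(-9 + L) (c(L) = 1/((((2 - 1*(-1)²) - 5) + L) - 5) = 1/((((2 - 1*1) - 5) + L) - 5) = 1/((((2 - 1) - 5) + L) - 5) = 1/(((1 - 5) + L) - 5) = 1/((-4 + L) - 5) = 1/(-9 + L))
√(57 + 98)*c(T) = √(57 + 98)/(-9 + 2) = √155/(-7) = √155*(-⅐) = -√155/7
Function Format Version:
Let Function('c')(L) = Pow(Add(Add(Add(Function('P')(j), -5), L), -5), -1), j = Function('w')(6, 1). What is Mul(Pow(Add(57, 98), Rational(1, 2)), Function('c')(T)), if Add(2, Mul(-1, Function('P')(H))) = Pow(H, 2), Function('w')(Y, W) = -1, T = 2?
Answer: Mul(Rational(-1, 7), Pow(155, Rational(1, 2))) ≈ -1.7786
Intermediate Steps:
j = -1
Function('P')(H) = Add(2, Mul(-1, Pow(H, 2)))
Function('c')(L) = Pow(Add(-9, L), -1) (Function('c')(L) = Pow(Add(Add(Add(Add(2, Mul(-1, Pow(-1, 2))), -5), L), -5), -1) = Pow(Add(Add(Add(Add(2, Mul(-1, 1)), -5), L), -5), -1) = Pow(Add(Add(Add(Add(2, -1), -5), L), -5), -1) = Pow(Add(Add(Add(1, -5), L), -5), -1) = Pow(Add(Add(-4, L), -5), -1) = Pow(Add(-9, L), -1))
Mul(Pow(Add(57, 98), Rational(1, 2)), Function('c')(T)) = Mul(Pow(Add(57, 98), Rational(1, 2)), Pow(Add(-9, 2), -1)) = Mul(Pow(155, Rational(1, 2)), Pow(-7, -1)) = Mul(Pow(155, Rational(1, 2)), Rational(-1, 7)) = Mul(Rational(-1, 7), Pow(155, Rational(1, 2)))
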